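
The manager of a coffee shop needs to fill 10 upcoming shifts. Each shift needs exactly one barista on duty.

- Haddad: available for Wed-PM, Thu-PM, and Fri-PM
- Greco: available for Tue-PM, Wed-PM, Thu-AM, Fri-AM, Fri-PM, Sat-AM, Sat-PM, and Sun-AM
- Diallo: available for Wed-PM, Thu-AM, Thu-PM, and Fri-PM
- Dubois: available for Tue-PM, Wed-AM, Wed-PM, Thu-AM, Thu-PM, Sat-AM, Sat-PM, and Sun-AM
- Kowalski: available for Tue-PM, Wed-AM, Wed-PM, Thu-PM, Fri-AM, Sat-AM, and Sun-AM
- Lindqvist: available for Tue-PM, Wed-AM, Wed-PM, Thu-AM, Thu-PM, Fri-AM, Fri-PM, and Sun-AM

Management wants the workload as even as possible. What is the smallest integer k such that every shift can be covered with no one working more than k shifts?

With 6 baristas and 10 worker-slots to fill, someone must work at least ⌈10/6⌉ = 2 shifts, so k ≥ 2.
k = 2 works: Tue-PM→Kowalski, Wed-AM→Dubois, Wed-PM→Diallo, Thu-AM→Diallo, Thu-PM→Haddad, Fri-AM→Greco, Fri-PM→Haddad, Sat-AM→Dubois, Sat-PM→Greco, Sun-AM→Kowalski.
Loads: Haddad 2, Greco 2, Diallo 2, Dubois 2, Kowalski 2, Lindqvist 0 — all ≤ 2.

2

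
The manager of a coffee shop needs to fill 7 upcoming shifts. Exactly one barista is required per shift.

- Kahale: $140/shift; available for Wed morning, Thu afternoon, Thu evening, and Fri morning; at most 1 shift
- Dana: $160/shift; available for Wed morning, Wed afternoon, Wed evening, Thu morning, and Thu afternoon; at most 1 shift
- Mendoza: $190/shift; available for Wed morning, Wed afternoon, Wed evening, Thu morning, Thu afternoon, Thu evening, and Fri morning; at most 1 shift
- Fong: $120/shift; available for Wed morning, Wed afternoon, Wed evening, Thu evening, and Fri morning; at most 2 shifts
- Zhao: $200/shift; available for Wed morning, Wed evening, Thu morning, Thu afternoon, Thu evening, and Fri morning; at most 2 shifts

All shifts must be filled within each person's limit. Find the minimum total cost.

$1130

Picking the cheapest available barista for each shift independently would cost $900, but that ignores the shift limits.
An optimal schedule: Wed morning→Zhao, Wed afternoon→Dana, Wed evening→Fong, Thu morning→Mendoza, Thu afternoon→Kahale, Thu evening→Fong, Fri morning→Zhao.
Total: 200 + 160 + 120 + 190 + 140 + 120 + 200 = $1130.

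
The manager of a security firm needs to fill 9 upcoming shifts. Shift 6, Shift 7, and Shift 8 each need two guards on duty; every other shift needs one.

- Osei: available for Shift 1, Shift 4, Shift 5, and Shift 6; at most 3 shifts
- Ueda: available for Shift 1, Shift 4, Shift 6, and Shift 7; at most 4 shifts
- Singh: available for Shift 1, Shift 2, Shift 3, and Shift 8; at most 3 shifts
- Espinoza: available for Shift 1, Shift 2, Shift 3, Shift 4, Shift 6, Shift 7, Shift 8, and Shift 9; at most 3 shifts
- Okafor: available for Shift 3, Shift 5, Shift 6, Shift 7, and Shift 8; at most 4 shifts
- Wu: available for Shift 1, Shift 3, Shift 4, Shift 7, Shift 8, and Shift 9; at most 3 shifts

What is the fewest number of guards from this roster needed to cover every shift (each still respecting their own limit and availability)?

12 slots to fill and no one can take more than 4, so at least ⌈12/4⌉ = 3 guards are needed.
Any 3 guards together have capacity at most 4+4+3 = 11 < 12 slots, so 3 can never suffice.
Osei, Ueda, Singh, and Espinoza alone can cover everything: Shift 1→Ueda, Shift 2→Singh, Shift 3→Singh, Shift 4→Osei, Shift 5→Osei, Shift 6→Osei+Ueda, Shift 7→Ueda+Espinoza, Shift 8→Singh+Espinoza, Shift 9→Espinoza.

4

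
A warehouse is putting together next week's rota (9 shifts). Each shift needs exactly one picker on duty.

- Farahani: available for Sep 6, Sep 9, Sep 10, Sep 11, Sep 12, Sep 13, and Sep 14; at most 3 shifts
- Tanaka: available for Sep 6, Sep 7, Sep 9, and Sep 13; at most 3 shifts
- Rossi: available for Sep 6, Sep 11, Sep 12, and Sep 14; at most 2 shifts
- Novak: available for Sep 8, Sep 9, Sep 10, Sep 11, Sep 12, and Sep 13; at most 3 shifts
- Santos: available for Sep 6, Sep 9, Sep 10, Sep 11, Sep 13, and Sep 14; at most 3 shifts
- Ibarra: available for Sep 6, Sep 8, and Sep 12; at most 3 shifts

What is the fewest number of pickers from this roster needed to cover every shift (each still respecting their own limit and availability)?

9 slots to fill and no one can take more than 3, so at least ⌈9/3⌉ = 3 pickers are needed.
Farahani, Tanaka, and Novak alone can cover everything: Sep 6→Farahani, Sep 7→Tanaka, Sep 8→Novak, Sep 9→Tanaka, Sep 10→Farahani, Sep 11→Novak, Sep 12→Novak, Sep 13→Tanaka, Sep 14→Farahani.

3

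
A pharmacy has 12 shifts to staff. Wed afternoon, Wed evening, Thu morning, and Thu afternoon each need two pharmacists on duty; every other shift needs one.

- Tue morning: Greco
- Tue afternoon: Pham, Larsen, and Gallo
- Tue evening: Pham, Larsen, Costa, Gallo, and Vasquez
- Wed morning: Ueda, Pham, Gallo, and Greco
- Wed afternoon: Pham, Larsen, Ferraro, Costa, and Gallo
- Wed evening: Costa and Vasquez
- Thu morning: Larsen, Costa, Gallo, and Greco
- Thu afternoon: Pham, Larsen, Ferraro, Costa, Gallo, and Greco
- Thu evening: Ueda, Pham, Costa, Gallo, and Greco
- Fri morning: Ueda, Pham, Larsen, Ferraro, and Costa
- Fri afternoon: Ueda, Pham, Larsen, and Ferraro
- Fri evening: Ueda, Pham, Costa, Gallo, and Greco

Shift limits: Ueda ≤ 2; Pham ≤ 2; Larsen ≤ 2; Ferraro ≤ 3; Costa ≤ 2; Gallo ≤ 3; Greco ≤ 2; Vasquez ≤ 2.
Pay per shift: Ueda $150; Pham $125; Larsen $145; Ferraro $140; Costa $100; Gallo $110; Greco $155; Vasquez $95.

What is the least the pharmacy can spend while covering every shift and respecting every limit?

Tue morning can only be covered by Greco, so that assignment is forced.
Wed evening can only be covered by Costa and Vasquez, so that assignment is forced.
Picking the cheapest available pharmacist for each shift independently would cost $1720, but that ignores the shift limits.
An optimal schedule: Tue morning→Greco, Tue afternoon→Gallo, Tue evening→Vasquez, Wed morning→Gallo, Wed afternoon→Pham+Ferraro, Wed evening→Vasquez+Costa, Thu morning→Gallo+Larsen, Thu afternoon→Ferraro+Larsen, Thu evening→Costa, Fri morning→Ferraro, Fri afternoon→Pham, Fri evening→Ueda.
Total: 155 + 110 + 95 + 110 + 125 + 140 + 95 + 100 + 110 + 145 + 140 + 145 + 100 + 140 + 125 + 150 = $1985.

$1985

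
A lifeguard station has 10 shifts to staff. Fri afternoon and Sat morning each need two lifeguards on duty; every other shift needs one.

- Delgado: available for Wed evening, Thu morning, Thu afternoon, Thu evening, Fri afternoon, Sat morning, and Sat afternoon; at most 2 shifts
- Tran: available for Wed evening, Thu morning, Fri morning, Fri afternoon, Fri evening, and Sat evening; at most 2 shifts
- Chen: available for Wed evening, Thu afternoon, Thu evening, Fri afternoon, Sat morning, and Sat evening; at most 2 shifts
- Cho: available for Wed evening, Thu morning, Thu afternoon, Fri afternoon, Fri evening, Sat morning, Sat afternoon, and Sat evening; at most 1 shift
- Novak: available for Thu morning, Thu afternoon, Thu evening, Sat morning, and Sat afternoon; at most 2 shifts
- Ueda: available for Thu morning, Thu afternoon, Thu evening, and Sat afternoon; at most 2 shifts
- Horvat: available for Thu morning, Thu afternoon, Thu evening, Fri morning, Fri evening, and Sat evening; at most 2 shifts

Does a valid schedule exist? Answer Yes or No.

One valid schedule: Wed evening→Delgado, Thu morning→Ueda, Thu afternoon→Ueda, Thu evening→Novak, Fri morning→Tran, Fri afternoon→Chen+Cho, Fri evening→Tran, Sat morning→Chen+Novak, Sat afternoon→Delgado, Sat evening→Horvat.
Loads: Delgado 2/2, Tran 2/2, Chen 2/2, Cho 1/1, Novak 2/2, Ueda 2/2, Horvat 1/2 — all within limits.

Yes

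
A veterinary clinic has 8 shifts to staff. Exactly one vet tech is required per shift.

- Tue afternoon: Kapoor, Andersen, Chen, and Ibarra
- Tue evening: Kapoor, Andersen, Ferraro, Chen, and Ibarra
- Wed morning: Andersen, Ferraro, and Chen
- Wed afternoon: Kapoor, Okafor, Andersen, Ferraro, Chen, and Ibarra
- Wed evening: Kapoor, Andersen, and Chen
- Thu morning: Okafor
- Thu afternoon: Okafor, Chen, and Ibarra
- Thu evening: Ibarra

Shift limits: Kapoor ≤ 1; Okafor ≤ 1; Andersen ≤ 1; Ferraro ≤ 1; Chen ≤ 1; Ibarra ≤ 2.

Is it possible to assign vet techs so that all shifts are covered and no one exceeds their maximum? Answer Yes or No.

No

Total capacity is 1+1+1+1+1+2 = 7 but 8 worker-slots are needed — infeasible.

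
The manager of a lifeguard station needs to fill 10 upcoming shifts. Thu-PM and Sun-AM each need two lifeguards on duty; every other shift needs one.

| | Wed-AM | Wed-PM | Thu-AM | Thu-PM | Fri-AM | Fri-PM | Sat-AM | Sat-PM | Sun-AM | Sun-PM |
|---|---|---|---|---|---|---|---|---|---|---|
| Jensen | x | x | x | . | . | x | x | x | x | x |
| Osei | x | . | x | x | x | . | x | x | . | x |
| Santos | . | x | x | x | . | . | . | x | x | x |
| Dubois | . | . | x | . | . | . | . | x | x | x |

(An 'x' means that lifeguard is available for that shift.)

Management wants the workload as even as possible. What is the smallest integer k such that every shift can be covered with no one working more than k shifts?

With 4 lifeguards and 12 worker-slots to fill, someone must work at least ⌈12/4⌉ = 3 shifts, so k ≥ 3.
k = 3 works: Wed-AM→Jensen, Wed-PM→Jensen, Thu-AM→Santos, Thu-PM→Osei+Santos, Fri-AM→Osei, Fri-PM→Jensen, Sat-AM→Osei, Sat-PM→Dubois, Sun-AM→Santos+Dubois, Sun-PM→Dubois.
Loads: Jensen 3, Osei 3, Santos 3, Dubois 3 — all ≤ 3.

3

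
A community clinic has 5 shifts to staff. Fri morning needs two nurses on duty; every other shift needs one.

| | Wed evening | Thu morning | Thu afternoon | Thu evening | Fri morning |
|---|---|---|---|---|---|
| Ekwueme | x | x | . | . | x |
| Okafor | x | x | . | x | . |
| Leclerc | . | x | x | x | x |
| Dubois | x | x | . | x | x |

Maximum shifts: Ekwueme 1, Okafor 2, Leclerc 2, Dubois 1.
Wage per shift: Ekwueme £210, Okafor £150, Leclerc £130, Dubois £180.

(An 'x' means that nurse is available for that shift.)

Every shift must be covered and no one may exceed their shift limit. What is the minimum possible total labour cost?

£950

Thu afternoon can only be covered by Leclerc, so that assignment is forced.
Picking the cheapest available nurse for each shift independently would cost £850, but that ignores the shift limits.
An optimal schedule: Wed evening→Ekwueme, Thu morning→Okafor, Thu afternoon→Leclerc, Thu evening→Okafor, Fri morning→Leclerc+Dubois.
Total: 210 + 150 + 130 + 150 + 130 + 180 = £950.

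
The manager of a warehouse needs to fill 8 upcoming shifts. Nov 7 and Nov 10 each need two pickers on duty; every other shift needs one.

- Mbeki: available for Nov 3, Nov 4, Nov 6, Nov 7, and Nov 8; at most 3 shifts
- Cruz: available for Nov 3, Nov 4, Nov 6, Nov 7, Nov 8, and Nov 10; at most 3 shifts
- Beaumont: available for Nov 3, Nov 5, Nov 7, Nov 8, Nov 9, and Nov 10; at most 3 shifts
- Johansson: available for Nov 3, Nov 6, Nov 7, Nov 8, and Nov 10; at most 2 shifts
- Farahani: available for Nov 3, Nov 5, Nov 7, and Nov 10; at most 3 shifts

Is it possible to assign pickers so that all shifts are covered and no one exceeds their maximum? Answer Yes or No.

Nov 9 can only be covered by Beaumont, so that assignment is forced.
One valid schedule: Nov 3→Cruz, Nov 4→Mbeki, Nov 5→Beaumont, Nov 6→Mbeki, Nov 7→Cruz+Johansson, Nov 8→Mbeki, Nov 9→Beaumont, Nov 10→Cruz+Beaumont.
Loads: Mbeki 3/3, Cruz 3/3, Beaumont 3/3, Johansson 1/2, Farahani 0/3 — all within limits.

Yes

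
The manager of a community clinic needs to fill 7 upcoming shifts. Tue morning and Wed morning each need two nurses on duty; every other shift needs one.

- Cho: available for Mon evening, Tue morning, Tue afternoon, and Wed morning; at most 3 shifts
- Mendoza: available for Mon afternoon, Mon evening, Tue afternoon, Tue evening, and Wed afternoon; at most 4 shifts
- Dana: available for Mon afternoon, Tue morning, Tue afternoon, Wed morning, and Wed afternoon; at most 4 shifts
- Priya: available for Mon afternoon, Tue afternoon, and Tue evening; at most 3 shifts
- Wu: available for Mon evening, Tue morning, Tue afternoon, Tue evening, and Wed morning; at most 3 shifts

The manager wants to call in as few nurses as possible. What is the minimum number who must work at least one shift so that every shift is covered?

3

9 slots to fill and no one can take more than 4, so at least ⌈9/4⌉ = 3 nurses are needed.
Cho, Mendoza, and Dana alone can cover everything: Mon afternoon→Mendoza, Mon evening→Cho, Tue morning→Cho+Dana, Tue afternoon→Mendoza, Tue evening→Mendoza, Wed morning→Cho+Dana, Wed afternoon→Mendoza.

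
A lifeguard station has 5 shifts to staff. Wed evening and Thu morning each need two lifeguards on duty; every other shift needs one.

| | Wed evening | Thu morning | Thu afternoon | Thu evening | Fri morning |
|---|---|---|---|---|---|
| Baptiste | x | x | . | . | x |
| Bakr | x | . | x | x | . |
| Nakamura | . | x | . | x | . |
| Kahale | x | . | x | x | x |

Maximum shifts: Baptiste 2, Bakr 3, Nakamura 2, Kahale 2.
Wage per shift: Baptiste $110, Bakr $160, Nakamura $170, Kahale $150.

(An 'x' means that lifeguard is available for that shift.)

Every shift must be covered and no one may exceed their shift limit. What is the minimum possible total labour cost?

$1010

Thu morning can only be covered by Baptiste and Nakamura, so that assignment is forced.
Picking the cheapest available lifeguard for each shift independently would cost $950, but that ignores the shift limits.
An optimal schedule: Wed evening→Kahale+Bakr, Thu morning→Baptiste+Nakamura, Thu afternoon→Kahale, Thu evening→Bakr, Fri morning→Baptiste.
Total: 150 + 160 + 110 + 170 + 150 + 160 + 110 = $1010.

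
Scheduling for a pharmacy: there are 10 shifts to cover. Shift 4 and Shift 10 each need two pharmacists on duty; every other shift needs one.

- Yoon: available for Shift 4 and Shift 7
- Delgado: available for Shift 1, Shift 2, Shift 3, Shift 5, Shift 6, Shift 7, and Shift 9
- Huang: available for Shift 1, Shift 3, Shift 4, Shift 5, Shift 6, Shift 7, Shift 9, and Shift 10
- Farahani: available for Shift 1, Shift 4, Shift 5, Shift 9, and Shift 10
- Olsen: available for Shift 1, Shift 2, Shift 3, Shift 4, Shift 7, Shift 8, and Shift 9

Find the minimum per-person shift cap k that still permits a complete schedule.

3

With 5 pharmacists and 12 worker-slots to fill, someone must work at least ⌈12/5⌉ = 3 shifts, so k ≥ 3.
k = 3 works: Shift 1→Huang, Shift 2→Delgado, Shift 3→Delgado, Shift 4→Yoon+Farahani, Shift 5→Huang, Shift 6→Delgado, Shift 7→Yoon, Shift 8→Olsen, Shift 9→Farahani, Shift 10→Huang+Farahani.
Loads: Yoon 2, Delgado 3, Huang 3, Farahani 3, Olsen 1 — all ≤ 3.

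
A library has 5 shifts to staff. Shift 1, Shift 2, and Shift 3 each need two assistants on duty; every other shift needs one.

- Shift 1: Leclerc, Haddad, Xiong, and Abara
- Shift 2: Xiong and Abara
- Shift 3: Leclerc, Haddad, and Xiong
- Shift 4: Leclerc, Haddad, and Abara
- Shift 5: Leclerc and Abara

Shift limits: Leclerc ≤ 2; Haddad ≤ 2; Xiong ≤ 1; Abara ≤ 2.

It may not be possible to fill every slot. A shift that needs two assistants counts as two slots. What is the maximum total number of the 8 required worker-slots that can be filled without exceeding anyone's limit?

7

Total capacity across all assistants is 2+2+1+2 = 7, and 8 slots are needed, so at most 7 can be filled.
An assignment achieving 7: Shift 1→Abara, Shift 2→Xiong+Abara, Shift 3→Leclerc+Haddad, Shift 4→Haddad, Shift 5→Leclerc.
Loads: Leclerc 2/2, Haddad 2/2, Xiong 1/1, Abara 2/2.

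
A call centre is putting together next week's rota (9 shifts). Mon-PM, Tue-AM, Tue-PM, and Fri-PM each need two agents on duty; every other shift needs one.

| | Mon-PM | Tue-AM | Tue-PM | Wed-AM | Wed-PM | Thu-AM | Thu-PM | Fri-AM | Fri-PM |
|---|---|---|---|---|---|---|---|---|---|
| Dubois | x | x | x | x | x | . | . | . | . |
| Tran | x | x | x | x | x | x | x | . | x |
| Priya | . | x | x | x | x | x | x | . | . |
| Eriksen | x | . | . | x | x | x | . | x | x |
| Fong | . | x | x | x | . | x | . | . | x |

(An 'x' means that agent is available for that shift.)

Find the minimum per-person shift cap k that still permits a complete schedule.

With 5 agents and 13 worker-slots to fill, someone must work at least ⌈13/5⌉ = 3 shifts, so k ≥ 3.
k = 3 works: Mon-PM→Dubois+Tran, Tue-AM→Priya+Fong, Tue-PM→Priya+Fong, Wed-AM→Dubois, Wed-PM→Dubois, Thu-AM→Priya, Thu-PM→Tran, Fri-AM→Eriksen, Fri-PM→Tran+Eriksen.
Loads: Dubois 3, Tran 3, Priya 3, Eriksen 2, Fong 2 — all ≤ 3.

3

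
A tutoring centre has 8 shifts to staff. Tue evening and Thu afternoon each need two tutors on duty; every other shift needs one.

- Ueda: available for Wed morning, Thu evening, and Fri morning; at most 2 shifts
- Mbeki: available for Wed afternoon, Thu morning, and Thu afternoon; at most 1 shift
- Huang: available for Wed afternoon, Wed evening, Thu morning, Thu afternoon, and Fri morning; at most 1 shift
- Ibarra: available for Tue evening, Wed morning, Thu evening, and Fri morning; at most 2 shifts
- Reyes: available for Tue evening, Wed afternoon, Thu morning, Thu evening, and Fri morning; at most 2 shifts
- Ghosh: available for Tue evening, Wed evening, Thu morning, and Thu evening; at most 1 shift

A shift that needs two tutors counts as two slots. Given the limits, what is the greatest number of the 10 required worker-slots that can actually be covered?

9

Total capacity across all tutors is 2+1+1+2+2+1 = 9, and 10 slots are needed, so at most 9 can be filled.
An assignment achieving 9: Tue evening→Ibarra+Reyes, Wed morning→Ueda, Wed afternoon→Reyes, Wed evening→Huang, Thu morning→Ghosh, Thu afternoon→Mbeki, Thu evening→Ueda, Fri morning→Ibarra.
Loads: Ueda 2/2, Mbeki 1/1, Huang 1/1, Ibarra 2/2, Reyes 2/2, Ghosh 1/1.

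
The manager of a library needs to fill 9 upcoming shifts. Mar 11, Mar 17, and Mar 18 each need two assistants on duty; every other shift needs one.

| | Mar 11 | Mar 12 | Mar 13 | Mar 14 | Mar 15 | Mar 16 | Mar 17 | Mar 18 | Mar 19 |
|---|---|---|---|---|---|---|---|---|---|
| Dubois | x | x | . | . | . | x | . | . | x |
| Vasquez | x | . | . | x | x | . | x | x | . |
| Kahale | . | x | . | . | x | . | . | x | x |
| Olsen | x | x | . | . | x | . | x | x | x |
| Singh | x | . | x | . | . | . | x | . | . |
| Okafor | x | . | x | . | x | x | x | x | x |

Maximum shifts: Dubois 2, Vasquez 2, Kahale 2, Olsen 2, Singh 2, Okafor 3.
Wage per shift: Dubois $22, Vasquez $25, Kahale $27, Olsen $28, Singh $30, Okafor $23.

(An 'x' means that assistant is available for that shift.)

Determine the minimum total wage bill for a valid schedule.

$303

Mar 14 can only be covered by Vasquez, so that assignment is forced.
Picking the cheapest available assistant for each shift independently would cost $278, but that ignores the shift limits.
An optimal schedule: Mar 11→Olsen+Singh, Mar 12→Dubois, Mar 13→Okafor, Mar 14→Vasquez, Mar 15→Okafor, Mar 16→Dubois, Mar 17→Okafor+Vasquez, Mar 18→Kahale+Olsen, Mar 19→Kahale.
Total: 28 + 30 + 22 + 23 + 25 + 23 + 22 + 23 + 25 + 27 + 28 + 27 = $303.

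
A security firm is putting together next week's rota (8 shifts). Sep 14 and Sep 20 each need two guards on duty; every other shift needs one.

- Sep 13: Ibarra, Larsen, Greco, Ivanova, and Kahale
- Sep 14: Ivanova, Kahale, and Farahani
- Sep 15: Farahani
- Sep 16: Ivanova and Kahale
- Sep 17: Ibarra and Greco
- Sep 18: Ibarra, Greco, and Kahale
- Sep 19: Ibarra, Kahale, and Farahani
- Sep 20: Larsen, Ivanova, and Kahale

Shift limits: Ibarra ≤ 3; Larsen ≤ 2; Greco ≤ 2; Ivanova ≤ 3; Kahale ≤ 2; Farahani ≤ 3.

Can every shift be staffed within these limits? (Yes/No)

Sep 15 can only be covered by Farahani, so that assignment is forced.
One valid schedule: Sep 13→Larsen, Sep 14→Ivanova+Kahale, Sep 15→Farahani, Sep 16→Ivanova, Sep 17→Ibarra, Sep 18→Ibarra, Sep 19→Ibarra, Sep 20→Larsen+Ivanova.
Loads: Ibarra 3/3, Larsen 2/2, Greco 0/2, Ivanova 3/3, Kahale 1/2, Farahani 1/3 — all within limits.

Yes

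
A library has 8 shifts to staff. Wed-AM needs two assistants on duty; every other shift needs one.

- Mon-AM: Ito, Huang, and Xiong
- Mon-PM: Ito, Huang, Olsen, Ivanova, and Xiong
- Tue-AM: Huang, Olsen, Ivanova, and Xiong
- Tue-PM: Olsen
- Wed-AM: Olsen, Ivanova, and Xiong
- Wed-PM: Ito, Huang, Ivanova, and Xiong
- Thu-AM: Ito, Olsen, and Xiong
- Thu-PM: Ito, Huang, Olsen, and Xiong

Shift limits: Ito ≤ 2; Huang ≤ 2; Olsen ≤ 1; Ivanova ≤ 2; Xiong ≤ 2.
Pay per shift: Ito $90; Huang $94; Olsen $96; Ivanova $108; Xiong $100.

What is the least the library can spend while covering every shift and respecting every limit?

$880

Tue-PM can only be covered by Olsen, so that assignment is forced.
Picking the cheapest available assistant for each shift independently would cost $836, but that ignores the shift limits.
An optimal schedule: Mon-AM→Ito, Mon-PM→Ivanova, Tue-AM→Huang, Tue-PM→Olsen, Wed-AM→Ivanova+Xiong, Wed-PM→Huang, Thu-AM→Ito, Thu-PM→Xiong.
Total: 90 + 108 + 94 + 96 + 108 + 100 + 94 + 90 + 100 = $880.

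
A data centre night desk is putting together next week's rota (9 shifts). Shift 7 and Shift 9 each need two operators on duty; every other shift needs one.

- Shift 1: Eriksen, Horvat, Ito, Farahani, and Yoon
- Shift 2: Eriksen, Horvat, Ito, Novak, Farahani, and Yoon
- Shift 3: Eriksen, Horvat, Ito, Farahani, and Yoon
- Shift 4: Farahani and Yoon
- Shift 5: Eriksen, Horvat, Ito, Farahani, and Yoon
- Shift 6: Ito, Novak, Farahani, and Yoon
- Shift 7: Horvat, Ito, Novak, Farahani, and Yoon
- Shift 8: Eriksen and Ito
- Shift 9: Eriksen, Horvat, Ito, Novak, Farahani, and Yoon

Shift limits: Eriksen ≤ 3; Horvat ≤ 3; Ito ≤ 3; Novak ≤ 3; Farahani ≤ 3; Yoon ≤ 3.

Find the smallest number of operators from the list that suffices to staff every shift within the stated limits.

4

11 slots to fill and no one can take more than 3, so at least ⌈11/3⌉ = 4 operators are needed.
Eriksen, Horvat, Ito, and Farahani alone can cover everything: Shift 1→Eriksen, Shift 2→Eriksen, Shift 3→Horvat, Shift 4→Farahani, Shift 5→Horvat, Shift 6→Ito, Shift 7→Horvat+Ito, Shift 8→Eriksen, Shift 9→Ito+Farahani.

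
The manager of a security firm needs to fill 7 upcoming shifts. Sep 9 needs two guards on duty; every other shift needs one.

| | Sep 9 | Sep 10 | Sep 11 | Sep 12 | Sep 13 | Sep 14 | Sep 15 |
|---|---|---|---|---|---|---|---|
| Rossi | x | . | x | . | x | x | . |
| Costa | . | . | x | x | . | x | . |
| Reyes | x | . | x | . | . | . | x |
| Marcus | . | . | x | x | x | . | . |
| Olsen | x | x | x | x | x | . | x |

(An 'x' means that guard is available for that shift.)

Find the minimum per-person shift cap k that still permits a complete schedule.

With 5 guards and 8 worker-slots to fill, someone must work at least ⌈8/5⌉ = 2 shifts, so k ≥ 2.
k = 2 works: Sep 9→Rossi+Reyes, Sep 10→Olsen, Sep 11→Costa, Sep 12→Costa, Sep 13→Marcus, Sep 14→Rossi, Sep 15→Reyes.
Loads: Rossi 2, Costa 2, Reyes 2, Marcus 1, Olsen 1 — all ≤ 2.

2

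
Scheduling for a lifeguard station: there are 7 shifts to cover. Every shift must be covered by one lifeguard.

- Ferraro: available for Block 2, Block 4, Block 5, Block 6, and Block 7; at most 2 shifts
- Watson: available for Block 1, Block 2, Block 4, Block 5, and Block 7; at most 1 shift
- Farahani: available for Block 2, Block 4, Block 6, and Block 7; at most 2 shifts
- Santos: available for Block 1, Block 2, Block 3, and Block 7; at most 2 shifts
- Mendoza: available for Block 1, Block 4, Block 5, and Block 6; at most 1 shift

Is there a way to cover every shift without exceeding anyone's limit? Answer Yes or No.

Block 3 can only be covered by Santos, so that assignment is forced.
One valid schedule: Block 1→Watson, Block 2→Farahani, Block 3→Santos, Block 4→Farahani, Block 5→Ferraro, Block 6→Ferraro, Block 7→Santos.
Loads: Ferraro 2/2, Watson 1/1, Farahani 2/2, Santos 2/2, Mendoza 0/1 — all within limits.

Yes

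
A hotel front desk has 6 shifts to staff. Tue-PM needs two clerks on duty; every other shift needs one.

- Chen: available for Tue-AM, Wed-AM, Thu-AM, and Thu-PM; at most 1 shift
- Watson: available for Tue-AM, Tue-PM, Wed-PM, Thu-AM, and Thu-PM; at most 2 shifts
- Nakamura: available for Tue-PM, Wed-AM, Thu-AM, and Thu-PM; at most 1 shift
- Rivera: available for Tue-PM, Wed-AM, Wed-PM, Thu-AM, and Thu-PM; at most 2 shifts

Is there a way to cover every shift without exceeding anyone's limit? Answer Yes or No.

Total capacity is 1+2+1+2 = 6 but 7 worker-slots are needed — infeasible.

No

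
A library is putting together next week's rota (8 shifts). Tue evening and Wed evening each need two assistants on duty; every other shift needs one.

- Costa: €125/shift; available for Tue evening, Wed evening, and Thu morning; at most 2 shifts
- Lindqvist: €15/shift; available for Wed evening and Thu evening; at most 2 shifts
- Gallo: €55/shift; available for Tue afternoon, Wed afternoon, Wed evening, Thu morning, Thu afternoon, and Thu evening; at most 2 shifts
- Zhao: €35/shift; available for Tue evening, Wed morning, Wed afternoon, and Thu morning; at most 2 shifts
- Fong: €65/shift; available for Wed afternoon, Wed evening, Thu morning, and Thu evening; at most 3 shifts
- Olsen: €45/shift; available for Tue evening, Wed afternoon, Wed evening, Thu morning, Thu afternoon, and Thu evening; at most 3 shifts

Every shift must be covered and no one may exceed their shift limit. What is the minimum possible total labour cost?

€410

Tue afternoon can only be covered by Gallo, so that assignment is forced.
Wed morning can only be covered by Zhao, so that assignment is forced.
Picking the cheapest available assistant for each shift independently would cost €360, but that ignores the shift limits.
An optimal schedule: Tue afternoon→Gallo, Tue evening→Zhao+Olsen, Wed morning→Zhao, Wed afternoon→Olsen, Wed evening→Lindqvist+Fong, Thu morning→Gallo, Thu afternoon→Olsen, Thu evening→Lindqvist.
Total: 55 + 35 + 45 + 35 + 45 + 15 + 65 + 55 + 45 + 15 = €410.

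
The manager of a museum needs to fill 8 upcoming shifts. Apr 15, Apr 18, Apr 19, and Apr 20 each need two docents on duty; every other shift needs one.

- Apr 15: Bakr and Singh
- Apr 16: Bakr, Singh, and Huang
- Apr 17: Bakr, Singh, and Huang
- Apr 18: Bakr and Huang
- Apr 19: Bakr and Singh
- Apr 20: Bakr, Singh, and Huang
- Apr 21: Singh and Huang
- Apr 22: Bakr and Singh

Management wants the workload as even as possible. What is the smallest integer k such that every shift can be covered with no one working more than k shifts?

With 3 docents and 12 worker-slots to fill, someone must work at least ⌈12/3⌉ = 4 shifts, so k ≥ 4.
k = 4 works: Apr 15→Bakr+Singh, Apr 16→Huang, Apr 17→Huang, Apr 18→Bakr+Huang, Apr 19→Bakr+Singh, Apr 20→Singh+Huang, Apr 21→Singh, Apr 22→Bakr.
Loads: Bakr 4, Singh 4, Huang 4 — all ≤ 4.

4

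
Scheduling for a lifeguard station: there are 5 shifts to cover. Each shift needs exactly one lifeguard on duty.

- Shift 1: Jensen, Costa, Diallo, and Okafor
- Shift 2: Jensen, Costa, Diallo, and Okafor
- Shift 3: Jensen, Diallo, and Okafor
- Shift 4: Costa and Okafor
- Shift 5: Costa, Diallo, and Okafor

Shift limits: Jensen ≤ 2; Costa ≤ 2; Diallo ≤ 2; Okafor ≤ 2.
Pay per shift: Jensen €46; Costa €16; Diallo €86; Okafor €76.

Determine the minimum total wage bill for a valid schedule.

€200

Picking the cheapest available lifeguard for each shift independently would cost €110, but that ignores the shift limits.
An optimal schedule: Shift 1→Jensen, Shift 2→Okafor, Shift 3→Jensen, Shift 4→Costa, Shift 5→Costa.
Total: 46 + 76 + 46 + 16 + 16 = €200.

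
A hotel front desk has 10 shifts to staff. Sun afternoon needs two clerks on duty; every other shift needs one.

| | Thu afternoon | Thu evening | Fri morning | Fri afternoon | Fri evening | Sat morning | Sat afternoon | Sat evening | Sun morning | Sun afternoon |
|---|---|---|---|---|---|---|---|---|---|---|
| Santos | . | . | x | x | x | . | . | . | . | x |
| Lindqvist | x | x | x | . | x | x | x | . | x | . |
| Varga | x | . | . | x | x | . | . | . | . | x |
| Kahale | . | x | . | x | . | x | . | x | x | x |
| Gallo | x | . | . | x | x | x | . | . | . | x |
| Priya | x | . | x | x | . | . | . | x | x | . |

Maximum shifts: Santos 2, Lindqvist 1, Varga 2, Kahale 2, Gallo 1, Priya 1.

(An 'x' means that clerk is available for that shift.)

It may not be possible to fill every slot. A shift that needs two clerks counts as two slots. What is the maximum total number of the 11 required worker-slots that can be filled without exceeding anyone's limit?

9

Total capacity across all clerks is 2+1+2+2+1+1 = 9, and 11 slots are needed, so at most 9 can be filled.
An assignment achieving 9: Thu afternoon→Varga, Thu evening→Kahale, Fri morning→Santos, Fri evening→Santos, Sat morning→Gallo, Sat afternoon→Lindqvist, Sat evening→Kahale, Sun morning→Priya, Sun afternoon→Varga.
Loads: Santos 2/2, Lindqvist 1/1, Varga 2/2, Kahale 2/2, Gallo 1/1, Priya 1/1.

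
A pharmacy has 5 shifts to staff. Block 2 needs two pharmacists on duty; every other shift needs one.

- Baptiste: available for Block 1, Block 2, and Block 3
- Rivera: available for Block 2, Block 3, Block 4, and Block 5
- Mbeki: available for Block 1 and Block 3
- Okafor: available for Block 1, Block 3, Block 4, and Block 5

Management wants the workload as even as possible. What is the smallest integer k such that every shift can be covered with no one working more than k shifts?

With 4 pharmacists and 6 worker-slots to fill, someone must work at least ⌈6/4⌉ = 2 shifts, so k ≥ 2.
k = 2 works: Block 1→Baptiste, Block 2→Baptiste+Rivera, Block 3→Mbeki, Block 4→Rivera, Block 5→Okafor.
Loads: Baptiste 2, Rivera 2, Mbeki 1, Okafor 1 — all ≤ 2.

2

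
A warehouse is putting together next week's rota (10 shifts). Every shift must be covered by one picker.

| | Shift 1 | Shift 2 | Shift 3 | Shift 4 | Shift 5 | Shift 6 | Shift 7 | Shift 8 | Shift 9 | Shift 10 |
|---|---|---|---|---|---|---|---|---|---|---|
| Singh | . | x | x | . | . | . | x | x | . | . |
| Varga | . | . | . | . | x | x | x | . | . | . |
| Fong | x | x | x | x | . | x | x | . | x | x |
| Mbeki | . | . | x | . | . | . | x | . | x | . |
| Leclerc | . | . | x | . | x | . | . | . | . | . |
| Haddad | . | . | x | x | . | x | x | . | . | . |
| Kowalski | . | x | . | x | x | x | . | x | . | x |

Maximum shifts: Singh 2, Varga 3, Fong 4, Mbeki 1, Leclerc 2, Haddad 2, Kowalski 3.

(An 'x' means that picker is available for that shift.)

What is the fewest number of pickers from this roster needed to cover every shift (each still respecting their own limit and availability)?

10 slots to fill and no one can take more than 4, so at least ⌈10/4⌉ = 3 pickers are needed.
Varga, Fong, and Kowalski alone can cover everything: Shift 1→Fong, Shift 2→Fong, Shift 3→Fong, Shift 4→Kowalski, Shift 5→Varga, Shift 6→Varga, Shift 7→Varga, Shift 8→Kowalski, Shift 9→Fong, Shift 10→Kowalski.

3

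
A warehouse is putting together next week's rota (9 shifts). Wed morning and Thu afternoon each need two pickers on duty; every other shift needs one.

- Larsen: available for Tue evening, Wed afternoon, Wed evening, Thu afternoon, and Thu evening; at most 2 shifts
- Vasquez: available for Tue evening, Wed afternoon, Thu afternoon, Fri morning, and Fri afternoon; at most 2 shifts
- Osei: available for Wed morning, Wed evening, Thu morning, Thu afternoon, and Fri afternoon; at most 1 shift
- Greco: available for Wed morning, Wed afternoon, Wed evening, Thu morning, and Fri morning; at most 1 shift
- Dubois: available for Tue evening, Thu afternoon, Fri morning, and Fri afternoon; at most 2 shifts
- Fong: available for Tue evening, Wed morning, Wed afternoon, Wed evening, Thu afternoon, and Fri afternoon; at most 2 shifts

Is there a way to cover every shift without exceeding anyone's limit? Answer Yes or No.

No

Total capacity is 2+2+1+1+2+2 = 10 but 11 worker-slots are needed — infeasible.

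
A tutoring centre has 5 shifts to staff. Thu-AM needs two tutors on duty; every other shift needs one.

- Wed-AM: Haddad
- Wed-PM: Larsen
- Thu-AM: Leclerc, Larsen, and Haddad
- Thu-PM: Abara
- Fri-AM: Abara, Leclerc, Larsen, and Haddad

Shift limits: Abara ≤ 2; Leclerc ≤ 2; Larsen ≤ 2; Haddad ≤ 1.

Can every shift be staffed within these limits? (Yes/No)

Yes

Wed-AM can only be covered by Haddad, so that assignment is forced.
Wed-PM can only be covered by Larsen, so that assignment is forced.
Thu-PM can only be covered by Abara, so that assignment is forced.
One valid schedule: Wed-AM→Haddad, Wed-PM→Larsen, Thu-AM→Leclerc+Larsen, Thu-PM→Abara, Fri-AM→Abara.
Loads: Abara 2/2, Leclerc 1/2, Larsen 2/2, Haddad 1/1 — all within limits.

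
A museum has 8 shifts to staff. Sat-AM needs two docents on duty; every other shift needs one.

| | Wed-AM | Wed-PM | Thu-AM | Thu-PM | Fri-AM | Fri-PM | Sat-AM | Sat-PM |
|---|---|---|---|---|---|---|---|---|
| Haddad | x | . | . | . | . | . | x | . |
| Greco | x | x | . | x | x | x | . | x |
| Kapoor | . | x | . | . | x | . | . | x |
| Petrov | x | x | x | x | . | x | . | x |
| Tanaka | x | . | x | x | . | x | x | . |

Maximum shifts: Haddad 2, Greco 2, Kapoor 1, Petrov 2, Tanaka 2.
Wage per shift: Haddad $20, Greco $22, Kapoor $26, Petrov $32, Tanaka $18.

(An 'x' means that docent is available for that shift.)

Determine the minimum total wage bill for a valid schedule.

$210

Sat-AM can only be covered by Haddad and Tanaka, so that assignment is forced.
Picking the cheapest available docent for each shift independently would cost $176, but that ignores the shift limits.
An optimal schedule: Wed-AM→Haddad, Wed-PM→Greco, Thu-AM→Petrov, Thu-PM→Petrov, Fri-AM→Greco, Fri-PM→Tanaka, Sat-AM→Haddad+Tanaka, Sat-PM→Kapoor.
Total: 20 + 22 + 32 + 32 + 22 + 18 + 20 + 18 + 26 = $210.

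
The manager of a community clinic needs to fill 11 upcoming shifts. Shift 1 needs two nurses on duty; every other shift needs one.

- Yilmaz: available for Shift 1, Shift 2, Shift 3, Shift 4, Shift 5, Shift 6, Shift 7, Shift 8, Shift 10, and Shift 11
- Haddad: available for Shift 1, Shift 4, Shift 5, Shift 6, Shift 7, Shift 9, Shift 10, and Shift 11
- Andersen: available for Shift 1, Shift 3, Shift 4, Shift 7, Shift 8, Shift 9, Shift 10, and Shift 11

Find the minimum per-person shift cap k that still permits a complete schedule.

With 3 nurses and 12 worker-slots to fill, someone must work at least ⌈12/3⌉ = 4 shifts, so k ≥ 4.
k = 4 works: Shift 1→Haddad+Andersen, Shift 2→Yilmaz, Shift 3→Yilmaz, Shift 4→Haddad, Shift 5→Yilmaz, Shift 6→Yilmaz, Shift 7→Haddad, Shift 8→Andersen, Shift 9→Haddad, Shift 10→Andersen, Shift 11→Andersen.
Loads: Yilmaz 4, Haddad 4, Andersen 4 — all ≤ 4.

4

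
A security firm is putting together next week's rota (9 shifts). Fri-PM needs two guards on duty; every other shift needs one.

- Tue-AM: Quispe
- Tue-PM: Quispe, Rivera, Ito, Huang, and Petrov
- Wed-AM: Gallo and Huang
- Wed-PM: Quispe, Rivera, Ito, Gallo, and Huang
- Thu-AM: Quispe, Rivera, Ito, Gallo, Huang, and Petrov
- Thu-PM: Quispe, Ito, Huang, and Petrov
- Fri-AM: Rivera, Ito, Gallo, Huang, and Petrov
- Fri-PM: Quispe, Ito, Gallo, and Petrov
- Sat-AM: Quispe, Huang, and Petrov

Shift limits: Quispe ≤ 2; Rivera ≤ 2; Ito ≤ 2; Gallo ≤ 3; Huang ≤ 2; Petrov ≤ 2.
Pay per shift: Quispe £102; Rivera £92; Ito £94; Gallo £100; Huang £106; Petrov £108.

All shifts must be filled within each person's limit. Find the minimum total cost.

Tue-AM can only be covered by Quispe, so that assignment is forced.
Picking the cheapest available guard for each shift independently would cost £960, but that ignores the shift limits.
An optimal schedule: Tue-AM→Quispe, Tue-PM→Rivera, Wed-AM→Gallo, Wed-PM→Rivera, Thu-AM→Huang, Thu-PM→Ito, Fri-AM→Gallo, Fri-PM→Ito+Gallo, Sat-AM→Quispe.
Total: 102 + 92 + 100 + 92 + 106 + 94 + 100 + 94 + 100 + 102 = £982.

£982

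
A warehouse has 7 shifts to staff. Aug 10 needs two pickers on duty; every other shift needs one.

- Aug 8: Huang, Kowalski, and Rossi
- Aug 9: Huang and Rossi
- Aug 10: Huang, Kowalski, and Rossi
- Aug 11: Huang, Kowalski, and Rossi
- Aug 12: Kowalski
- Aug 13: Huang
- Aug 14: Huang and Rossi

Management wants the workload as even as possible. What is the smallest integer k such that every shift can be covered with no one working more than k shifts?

With 3 pickers and 8 worker-slots to fill, someone must work at least ⌈8/3⌉ = 3 shifts, so k ≥ 3.
k = 3 works: Aug 8→Kowalski, Aug 9→Huang, Aug 10→Kowalski+Rossi, Aug 11→Rossi, Aug 12→Kowalski, Aug 13→Huang, Aug 14→Huang.
Loads: Huang 3, Kowalski 3, Rossi 2 — all ≤ 3.

3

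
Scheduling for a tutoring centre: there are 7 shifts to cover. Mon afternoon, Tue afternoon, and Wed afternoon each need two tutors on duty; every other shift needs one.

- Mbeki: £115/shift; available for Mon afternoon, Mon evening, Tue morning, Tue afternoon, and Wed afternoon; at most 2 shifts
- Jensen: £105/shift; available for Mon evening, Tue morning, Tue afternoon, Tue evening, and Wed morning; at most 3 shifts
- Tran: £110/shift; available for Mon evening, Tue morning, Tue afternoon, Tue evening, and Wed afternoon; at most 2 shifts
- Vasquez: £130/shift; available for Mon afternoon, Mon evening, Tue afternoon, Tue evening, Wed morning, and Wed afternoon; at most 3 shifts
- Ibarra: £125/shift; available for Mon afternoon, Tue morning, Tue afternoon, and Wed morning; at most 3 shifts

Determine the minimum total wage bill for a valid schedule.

£1140

Picking the cheapest available tutor for each shift independently would cost £1100, but that ignores the shift limits.
An optimal schedule: Mon afternoon→Mbeki+Ibarra, Mon evening→Jensen, Tue morning→Ibarra, Tue afternoon→Tran+Ibarra, Tue evening→Jensen, Wed morning→Jensen, Wed afternoon→Tran+Mbeki.
Total: 115 + 125 + 105 + 125 + 110 + 125 + 105 + 105 + 110 + 115 = £1140.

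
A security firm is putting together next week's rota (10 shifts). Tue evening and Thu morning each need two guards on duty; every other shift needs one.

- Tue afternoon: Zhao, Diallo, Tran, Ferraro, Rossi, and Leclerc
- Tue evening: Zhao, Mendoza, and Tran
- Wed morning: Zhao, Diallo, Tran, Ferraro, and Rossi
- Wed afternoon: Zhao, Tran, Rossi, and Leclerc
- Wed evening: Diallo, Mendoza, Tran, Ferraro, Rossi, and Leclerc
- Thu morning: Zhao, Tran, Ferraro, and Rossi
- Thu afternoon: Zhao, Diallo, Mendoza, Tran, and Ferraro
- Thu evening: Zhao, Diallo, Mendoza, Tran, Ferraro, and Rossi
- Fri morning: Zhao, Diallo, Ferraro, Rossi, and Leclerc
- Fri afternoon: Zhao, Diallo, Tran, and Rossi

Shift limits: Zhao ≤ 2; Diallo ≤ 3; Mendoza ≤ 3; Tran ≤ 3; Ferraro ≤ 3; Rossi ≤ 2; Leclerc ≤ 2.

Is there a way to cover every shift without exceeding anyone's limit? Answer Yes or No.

Yes

One valid schedule: Tue afternoon→Tran, Tue evening→Zhao+Mendoza, Wed morning→Diallo, Wed afternoon→Zhao, Wed evening→Mendoza, Thu morning→Tran+Ferraro, Thu afternoon→Diallo, Thu evening→Mendoza, Fri morning→Ferraro, Fri afternoon→Diallo.
Loads: Zhao 2/2, Diallo 3/3, Mendoza 3/3, Tran 2/3, Ferraro 2/3, Rossi 0/2, Leclerc 0/2 — all within limits.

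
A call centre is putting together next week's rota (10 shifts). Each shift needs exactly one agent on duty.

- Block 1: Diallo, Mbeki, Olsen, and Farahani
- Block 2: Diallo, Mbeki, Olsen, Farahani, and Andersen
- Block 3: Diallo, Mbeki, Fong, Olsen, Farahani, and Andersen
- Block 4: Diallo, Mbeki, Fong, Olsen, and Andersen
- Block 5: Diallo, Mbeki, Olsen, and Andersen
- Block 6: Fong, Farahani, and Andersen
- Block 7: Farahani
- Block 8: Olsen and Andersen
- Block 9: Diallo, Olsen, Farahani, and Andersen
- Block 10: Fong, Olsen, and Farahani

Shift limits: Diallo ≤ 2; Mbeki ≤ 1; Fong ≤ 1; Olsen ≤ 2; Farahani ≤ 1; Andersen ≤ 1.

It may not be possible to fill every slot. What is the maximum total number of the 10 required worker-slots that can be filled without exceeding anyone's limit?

Total capacity across all agents is 2+1+1+2+1+1 = 8, and 10 slots are needed, so at most 8 can be filled.
An assignment achieving 8: Block 1→Diallo, Block 2→Mbeki, Block 5→Diallo, Block 6→Fong, Block 7→Farahani, Block 8→Olsen, Block 9→Andersen, Block 10→Olsen.
Loads: Diallo 2/2, Mbeki 1/1, Fong 1/1, Olsen 2/2, Farahani 1/1, Andersen 1/1.

8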